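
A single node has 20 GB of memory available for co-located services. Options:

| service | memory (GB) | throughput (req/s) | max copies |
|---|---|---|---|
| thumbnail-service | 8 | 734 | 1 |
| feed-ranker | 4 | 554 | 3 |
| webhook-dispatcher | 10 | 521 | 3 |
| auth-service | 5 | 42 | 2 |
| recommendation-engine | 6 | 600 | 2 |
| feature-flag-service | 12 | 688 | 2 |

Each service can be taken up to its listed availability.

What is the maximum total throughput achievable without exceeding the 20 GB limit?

2396

A density-first pass picks 3×feed-ranker + recommendation-engine — 2262 at 18 GB.
The 6 GB tied up in recommendation-engine is better spent on thumbnail-service — total rises to 2396 (20 GB).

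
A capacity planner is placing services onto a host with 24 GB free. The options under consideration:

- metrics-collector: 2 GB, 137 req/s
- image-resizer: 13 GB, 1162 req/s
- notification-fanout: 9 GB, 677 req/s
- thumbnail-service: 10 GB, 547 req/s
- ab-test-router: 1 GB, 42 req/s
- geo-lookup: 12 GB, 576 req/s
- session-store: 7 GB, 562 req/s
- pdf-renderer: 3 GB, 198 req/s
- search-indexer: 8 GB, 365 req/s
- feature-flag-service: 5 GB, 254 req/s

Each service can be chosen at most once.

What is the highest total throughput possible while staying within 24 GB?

1976

A density-first pass picks metrics-collector + image-resizer + ab-test-router + session-store — 1903 at 23 GB.
Replace ab-test-router and session-store with notification-fanout: the trade gains 73 net, giving 1976 at 24 GB.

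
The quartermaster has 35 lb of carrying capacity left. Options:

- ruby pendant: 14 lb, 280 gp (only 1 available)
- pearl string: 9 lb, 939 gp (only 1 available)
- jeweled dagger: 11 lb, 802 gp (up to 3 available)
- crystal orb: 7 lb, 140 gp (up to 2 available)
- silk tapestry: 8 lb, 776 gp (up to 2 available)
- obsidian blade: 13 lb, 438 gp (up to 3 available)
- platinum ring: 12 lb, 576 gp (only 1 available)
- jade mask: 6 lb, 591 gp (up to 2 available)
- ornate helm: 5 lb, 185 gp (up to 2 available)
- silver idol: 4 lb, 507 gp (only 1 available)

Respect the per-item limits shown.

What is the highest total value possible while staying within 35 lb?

3589

Filling by ratio: pearl string + silk tapestry + 2×jade mask + silver idol for 3404, with 2 lb left unused.
Replace jade mask with silk tapestry: the trade gains 185 net, giving 3589 at 35 lb.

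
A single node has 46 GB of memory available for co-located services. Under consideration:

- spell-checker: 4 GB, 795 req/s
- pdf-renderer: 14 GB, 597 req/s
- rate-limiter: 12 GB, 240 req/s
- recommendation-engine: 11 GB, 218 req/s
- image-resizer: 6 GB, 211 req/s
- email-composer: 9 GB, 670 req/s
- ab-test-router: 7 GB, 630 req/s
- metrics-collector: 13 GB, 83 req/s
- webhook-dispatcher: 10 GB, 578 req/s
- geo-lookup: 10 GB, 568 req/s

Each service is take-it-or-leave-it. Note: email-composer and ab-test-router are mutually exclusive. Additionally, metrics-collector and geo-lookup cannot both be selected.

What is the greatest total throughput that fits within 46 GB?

3168

Best packing: spell-checker + pdf-renderer + ab-test-router + webhook-dispatcher + geo-lookup — 45 GB, 3168 total.
Every other selection either busts 46 GB or breaks a pairing rule or fails to beat 3168.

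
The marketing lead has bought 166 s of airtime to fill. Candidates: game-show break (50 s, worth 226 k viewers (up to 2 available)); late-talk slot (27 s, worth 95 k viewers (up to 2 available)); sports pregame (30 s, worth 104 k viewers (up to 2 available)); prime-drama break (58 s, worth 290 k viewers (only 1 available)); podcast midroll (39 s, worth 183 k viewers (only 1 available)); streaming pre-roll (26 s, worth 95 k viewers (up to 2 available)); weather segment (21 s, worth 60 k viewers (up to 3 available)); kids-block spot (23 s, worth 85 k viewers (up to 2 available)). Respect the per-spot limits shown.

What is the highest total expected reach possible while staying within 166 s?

742

Ranking by ratio (expected reach/s): prime-drama break 5.00, podcast midroll 4.69, game-show break 4.52.
Taking the top-ratio spots first gives game-show break + prime-drama break + podcast midroll for 699 (147 s).
The 39 s tied up in podcast midroll is better spent on game-show break — total rises to 742 (158 s).
That's the maximum — no swap from here does better than 742.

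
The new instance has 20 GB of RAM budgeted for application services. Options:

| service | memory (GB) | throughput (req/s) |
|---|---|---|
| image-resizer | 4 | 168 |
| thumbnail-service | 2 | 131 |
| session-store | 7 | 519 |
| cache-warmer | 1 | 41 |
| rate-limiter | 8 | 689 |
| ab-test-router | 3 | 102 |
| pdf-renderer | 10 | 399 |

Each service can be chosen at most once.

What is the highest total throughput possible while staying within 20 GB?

1441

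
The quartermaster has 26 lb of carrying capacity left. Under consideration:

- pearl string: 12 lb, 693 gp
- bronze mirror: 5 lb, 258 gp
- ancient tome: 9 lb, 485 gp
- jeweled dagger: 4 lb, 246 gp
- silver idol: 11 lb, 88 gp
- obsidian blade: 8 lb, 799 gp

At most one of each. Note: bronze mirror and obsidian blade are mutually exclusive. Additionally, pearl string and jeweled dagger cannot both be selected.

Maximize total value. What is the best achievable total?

1530

Best packing: ancient tome + jeweled dagger + obsidian blade — 21 lb, 1530 total.
Every other selection either busts 26 lb or breaks a pairing rule or fails to beat 1530.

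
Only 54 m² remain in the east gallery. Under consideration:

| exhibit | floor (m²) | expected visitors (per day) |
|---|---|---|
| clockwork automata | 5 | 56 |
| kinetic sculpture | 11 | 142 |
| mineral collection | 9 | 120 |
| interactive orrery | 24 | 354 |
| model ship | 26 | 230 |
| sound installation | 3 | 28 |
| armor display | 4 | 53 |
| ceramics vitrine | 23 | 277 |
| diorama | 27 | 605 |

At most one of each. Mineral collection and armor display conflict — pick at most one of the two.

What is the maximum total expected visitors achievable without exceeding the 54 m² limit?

Density check — diorama 22.41, interactive orrery 14.75, mineral collection 13.33, armor display 13.25 are the best per m².
Taking interactive orrery + sound installation + diorama: 54 m² used, 987 in expected visitors.
That's the maximum — no feasible swap from here does better than 987.

987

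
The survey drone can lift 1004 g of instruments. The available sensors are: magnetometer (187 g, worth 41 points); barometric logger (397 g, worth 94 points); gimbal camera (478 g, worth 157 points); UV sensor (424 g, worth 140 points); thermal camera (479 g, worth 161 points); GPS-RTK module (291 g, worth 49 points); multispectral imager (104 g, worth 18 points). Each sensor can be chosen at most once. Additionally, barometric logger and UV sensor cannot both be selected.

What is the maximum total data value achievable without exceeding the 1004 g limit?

318

The ratio heuristic lands on UV sensor + thermal camera (301) but leaves 101 g idle.
Dropping UV sensor frees 424 g; slotting in gimbal camera (478 g) lifts the total to 318 at 957 g.
The closest alternative, UV sensor + thermal camera, reaches only 301.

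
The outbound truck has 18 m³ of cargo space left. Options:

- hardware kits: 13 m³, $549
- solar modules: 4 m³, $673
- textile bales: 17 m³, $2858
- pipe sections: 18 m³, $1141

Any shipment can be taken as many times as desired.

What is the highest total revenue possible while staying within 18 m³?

2858

The ratio heuristic lands on 4×solar modules (2692) but leaves 2 m³ idle.
Dropping 4×solar modules frees 16 m³; slotting in textile bales (17 m³) lifts the total to 2858 at 17 m³.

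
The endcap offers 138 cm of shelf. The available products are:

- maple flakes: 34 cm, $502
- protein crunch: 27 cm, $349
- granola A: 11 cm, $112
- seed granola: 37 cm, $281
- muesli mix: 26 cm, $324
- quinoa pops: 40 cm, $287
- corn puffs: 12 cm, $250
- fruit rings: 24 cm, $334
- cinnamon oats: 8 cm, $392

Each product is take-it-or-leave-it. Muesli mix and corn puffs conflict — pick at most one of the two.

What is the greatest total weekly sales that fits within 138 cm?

Maple flakes + protein crunch + granola A + muesli mix + fruit rings + cinnamon oats uses 130 of the 138 cm and totals 2013.
No other feasible combination exceeds 2013.

2013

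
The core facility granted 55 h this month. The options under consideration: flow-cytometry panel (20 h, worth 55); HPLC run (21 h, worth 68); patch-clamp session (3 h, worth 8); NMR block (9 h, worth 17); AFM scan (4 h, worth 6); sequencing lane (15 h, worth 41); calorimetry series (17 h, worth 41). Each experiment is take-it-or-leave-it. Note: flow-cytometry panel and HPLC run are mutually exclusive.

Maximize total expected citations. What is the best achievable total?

150

HPLC run + sequencing lane + calorimetry series uses 53 of the 55 h and totals 150.
Runner-up flow-cytometry panel + patch-clamp session + sequencing lane + calorimetry series tops out at 145.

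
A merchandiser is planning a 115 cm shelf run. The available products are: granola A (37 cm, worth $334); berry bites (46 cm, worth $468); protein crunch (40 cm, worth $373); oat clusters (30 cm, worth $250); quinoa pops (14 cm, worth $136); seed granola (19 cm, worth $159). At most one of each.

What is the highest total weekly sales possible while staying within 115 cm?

1052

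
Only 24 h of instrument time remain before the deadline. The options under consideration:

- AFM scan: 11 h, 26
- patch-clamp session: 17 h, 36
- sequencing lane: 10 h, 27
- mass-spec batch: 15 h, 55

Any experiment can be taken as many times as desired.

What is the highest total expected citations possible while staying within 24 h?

Ranking by ratio (expected citations/h): mass-spec batch 3.67, sequencing lane 2.70, AFM scan 2.36, patch-clamp session 2.12.
Taking mass-spec batch: 15 h used, 55 in expected citations.
No other feasible combination exceeds 55.

55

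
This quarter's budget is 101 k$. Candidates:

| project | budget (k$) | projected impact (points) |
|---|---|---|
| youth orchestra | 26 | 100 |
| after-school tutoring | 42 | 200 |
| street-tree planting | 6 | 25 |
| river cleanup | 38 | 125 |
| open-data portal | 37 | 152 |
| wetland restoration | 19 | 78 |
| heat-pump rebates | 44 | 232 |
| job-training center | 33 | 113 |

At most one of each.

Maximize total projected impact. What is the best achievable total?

462

Density check — heat-pump rebates 5.27, after-school tutoring 4.76, street-tree planting 4.17 are the best per k$.
Greedy by ratio would take after-school tutoring + street-tree planting + heat-pump rebates: 92 k$ used, total 457.
Replace after-school tutoring and street-tree planting with open-data portal + wetland restoration: the trade gains 5 net, giving 462 at 100 k$.
The closest alternative, after-school tutoring + street-tree planting + heat-pump rebates, reaches only 457.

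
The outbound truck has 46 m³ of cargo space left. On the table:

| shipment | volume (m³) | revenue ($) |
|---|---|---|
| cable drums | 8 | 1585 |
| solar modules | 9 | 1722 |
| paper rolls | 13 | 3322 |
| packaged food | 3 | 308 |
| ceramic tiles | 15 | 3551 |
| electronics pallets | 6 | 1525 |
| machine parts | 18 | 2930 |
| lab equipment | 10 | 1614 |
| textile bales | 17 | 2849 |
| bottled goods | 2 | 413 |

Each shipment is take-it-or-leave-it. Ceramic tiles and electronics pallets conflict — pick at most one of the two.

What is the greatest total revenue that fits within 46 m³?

10180

Best packing: cable drums + solar modules + paper rolls + ceramic tiles — 45 m³, 10180 total.
Nothing else feasible within 46 m³ beats 10180.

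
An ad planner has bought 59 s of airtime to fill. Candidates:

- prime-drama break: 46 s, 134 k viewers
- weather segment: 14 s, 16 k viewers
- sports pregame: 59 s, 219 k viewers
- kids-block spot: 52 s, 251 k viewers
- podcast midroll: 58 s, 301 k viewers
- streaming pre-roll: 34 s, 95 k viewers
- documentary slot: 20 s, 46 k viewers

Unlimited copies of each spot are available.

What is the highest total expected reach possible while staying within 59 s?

301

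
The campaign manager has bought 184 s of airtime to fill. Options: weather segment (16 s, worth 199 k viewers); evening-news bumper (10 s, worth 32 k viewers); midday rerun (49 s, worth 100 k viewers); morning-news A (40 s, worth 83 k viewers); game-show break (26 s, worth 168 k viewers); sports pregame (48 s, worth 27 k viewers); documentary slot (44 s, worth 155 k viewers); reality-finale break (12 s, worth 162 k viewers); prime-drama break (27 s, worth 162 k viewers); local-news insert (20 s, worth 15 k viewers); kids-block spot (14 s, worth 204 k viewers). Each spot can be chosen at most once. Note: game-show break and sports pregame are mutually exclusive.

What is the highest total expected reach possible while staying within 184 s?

1133

Taking the top-ratio spots first gives weather segment + evening-news bumper + game-show break + documentary slot + reality-finale break + prime-drama break + local-news insert + kids-block spot for 1097 (169 s).
Replace evening-news bumper and local-news insert with morning-news A: the trade gains 36 net, giving 1133 at 179 s.
An exhaustive check of the 2048 subsets confirms 1133.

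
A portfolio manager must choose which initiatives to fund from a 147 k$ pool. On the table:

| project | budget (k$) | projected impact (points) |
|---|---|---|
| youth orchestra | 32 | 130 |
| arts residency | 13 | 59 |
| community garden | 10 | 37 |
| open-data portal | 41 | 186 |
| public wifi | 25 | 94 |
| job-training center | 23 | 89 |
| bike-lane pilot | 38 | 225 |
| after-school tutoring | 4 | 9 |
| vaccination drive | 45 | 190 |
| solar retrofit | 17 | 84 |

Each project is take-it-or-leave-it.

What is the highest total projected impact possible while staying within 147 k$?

697

Taking the top-ratio projects first gives youth orchestra + arts residency + open-data portal + bike-lane pilot + after-school tutoring + solar retrofit for 693 (145 k$).
Reworking the packing: arts residency + community garden + open-data portal + bike-lane pilot + vaccination drive uses 147 k$ and improves the total to 697.
The closest alternative, open-data portal + bike-lane pilot + after-school tutoring + vaccination drive + solar retrofit, reaches only 694.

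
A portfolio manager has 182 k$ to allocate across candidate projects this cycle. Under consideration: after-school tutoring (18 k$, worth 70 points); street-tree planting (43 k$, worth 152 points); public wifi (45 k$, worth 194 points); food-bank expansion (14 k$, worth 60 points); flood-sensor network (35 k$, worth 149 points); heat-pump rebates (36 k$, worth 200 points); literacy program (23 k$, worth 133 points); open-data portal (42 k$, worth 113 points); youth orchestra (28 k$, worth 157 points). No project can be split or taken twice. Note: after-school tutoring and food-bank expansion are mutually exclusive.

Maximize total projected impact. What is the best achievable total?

893

By projected impact per k$: literacy program 5.78, youth orchestra 5.61, heat-pump rebates 5.56, public wifi 4.31 lead.
Public wifi + food-bank expansion + flood-sensor network + heat-pump rebates + literacy program + youth orchestra uses 181 of the 182 k$ and totals 893.
No other feasible combination exceeds 893.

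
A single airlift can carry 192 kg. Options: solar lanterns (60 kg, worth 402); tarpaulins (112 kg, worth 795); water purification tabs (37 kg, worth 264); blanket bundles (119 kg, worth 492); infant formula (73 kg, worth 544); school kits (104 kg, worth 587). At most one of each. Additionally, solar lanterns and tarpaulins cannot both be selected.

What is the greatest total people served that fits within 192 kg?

By people served per kg: infant formula 7.45, water purification tabs 7.14, tarpaulins 7.10 lead.
The ratio heuristic lands on solar lanterns + water purification tabs + infant formula (1210) but leaves 22 kg idle.
Dropping solar lanterns and water purification tabs frees 97 kg; slotting in tarpaulins (112 kg) lifts the total to 1339 at 185 kg.
The spare 7 kg is too small for any remaining supply, and no feasible exchange beats 1339.

1339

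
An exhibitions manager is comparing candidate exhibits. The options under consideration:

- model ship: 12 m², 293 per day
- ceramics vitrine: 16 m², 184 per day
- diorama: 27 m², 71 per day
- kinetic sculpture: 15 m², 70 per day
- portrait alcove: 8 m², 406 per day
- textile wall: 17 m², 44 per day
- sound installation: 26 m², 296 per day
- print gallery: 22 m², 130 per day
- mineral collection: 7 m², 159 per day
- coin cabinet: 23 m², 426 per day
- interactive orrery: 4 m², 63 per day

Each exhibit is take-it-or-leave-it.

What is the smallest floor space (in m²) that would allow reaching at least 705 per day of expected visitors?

24

Minimise m² subject to total expected visitors ≥ 705.
model ship + portrait alcove + interactive orrery reaches 762 using 24 m².
Below 24 m² the best achievable stays under 705.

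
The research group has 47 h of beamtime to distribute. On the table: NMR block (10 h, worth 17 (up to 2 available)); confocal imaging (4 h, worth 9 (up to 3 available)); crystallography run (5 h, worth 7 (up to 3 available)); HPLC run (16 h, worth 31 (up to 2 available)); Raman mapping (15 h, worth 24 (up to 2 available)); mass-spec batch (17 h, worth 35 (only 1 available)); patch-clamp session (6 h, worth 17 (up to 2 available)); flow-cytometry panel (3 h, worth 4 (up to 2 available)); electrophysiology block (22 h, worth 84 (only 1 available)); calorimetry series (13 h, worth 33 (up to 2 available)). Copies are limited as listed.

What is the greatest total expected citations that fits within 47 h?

151

Density check — electrophysiology block 3.82, patch-clamp session 2.83, calorimetry series 2.54 are the best per h.
2×patch-clamp session + electrophysiology block + calorimetry series uses 47 of the 47 h and totals 151.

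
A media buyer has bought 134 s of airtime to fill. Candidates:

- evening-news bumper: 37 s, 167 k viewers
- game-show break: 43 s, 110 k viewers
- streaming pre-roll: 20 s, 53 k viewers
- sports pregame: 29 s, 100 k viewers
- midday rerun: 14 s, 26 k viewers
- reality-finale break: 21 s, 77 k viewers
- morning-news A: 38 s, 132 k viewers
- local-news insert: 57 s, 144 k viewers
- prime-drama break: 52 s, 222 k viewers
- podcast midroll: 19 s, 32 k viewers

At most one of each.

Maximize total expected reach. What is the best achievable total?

521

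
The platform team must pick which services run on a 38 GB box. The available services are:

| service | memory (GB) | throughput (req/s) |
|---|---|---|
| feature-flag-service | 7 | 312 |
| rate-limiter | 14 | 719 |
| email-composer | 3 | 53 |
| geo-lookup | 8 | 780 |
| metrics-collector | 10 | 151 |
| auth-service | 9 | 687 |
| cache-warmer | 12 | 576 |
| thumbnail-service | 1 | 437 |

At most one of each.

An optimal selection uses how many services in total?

5

Best achievable throughput is 2792.
feature-flag-service + geo-lookup + auth-service + cache-warmer + thumbnail-service hits 2792 at 37 GB.
Every optimal selection uses 5 services.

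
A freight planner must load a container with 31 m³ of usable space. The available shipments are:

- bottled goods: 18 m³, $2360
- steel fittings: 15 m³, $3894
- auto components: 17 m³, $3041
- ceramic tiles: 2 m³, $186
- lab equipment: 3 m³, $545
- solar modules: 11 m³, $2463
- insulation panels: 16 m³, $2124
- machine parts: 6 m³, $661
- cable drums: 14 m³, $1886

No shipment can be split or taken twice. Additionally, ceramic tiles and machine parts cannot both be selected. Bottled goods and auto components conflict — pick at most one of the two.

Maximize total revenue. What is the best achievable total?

Taking steel fittings + ceramic tiles + lab equipment + solar modules: 31 m³ used, 7088 in revenue.

7088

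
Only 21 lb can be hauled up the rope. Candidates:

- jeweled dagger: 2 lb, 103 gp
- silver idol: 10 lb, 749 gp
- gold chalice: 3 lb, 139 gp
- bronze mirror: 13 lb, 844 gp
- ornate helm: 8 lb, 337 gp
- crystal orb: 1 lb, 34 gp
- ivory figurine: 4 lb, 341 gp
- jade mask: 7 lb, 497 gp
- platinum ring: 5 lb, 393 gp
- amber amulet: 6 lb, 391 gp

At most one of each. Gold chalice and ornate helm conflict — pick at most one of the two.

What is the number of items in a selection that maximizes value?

3

The maximum value within 21 lb is 1587.
silver idol + ivory figurine + jade mask hits 1587 at 21 lb.
Any selection reaching 1587 contains exactly 3 items.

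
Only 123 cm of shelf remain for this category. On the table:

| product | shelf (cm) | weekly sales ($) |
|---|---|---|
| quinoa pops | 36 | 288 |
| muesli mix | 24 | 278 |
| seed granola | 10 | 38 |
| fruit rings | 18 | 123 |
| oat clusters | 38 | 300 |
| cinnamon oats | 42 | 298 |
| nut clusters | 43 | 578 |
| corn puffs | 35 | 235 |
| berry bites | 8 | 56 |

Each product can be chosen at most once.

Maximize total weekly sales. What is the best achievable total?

1279

By weekly sales per cm: nut clusters 13.44, muesli mix 11.58, quinoa pops 8.00 lead.
The ratio heuristic lands on quinoa pops + muesli mix + seed granola + nut clusters + berry bites (1238) but leaves 2 cm idle.
A better packing is muesli mix + fruit rings + oat clusters + nut clusters: 123 cm, total 1279.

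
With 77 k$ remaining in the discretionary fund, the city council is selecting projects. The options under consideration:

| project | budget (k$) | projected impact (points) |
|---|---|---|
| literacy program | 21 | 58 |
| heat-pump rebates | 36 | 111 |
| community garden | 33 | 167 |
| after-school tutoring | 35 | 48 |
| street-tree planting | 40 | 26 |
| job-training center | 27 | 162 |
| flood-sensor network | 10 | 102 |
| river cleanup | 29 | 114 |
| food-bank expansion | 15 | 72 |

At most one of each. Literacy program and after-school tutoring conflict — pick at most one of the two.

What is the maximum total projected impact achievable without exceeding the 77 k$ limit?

431

Community garden + job-training center + flood-sensor network uses 70 of the 77 k$ and totals 431.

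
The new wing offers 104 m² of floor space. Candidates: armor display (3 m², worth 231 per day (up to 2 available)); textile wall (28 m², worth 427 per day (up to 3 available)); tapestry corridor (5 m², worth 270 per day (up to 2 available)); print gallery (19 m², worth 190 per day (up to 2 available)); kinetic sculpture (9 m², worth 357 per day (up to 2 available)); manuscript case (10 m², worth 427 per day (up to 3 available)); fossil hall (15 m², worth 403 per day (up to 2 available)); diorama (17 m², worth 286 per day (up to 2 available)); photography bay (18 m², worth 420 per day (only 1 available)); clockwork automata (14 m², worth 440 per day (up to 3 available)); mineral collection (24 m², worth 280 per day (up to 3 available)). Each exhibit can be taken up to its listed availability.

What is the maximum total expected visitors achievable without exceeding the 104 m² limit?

4086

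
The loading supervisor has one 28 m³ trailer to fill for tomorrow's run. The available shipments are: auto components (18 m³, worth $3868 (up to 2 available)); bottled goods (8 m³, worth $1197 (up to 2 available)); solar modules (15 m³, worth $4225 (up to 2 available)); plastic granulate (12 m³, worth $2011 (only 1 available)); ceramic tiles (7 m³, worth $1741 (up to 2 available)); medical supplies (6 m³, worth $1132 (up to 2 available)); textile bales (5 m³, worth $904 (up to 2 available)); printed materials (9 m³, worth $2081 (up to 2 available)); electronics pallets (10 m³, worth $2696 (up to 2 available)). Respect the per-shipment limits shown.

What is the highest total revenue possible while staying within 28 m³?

7133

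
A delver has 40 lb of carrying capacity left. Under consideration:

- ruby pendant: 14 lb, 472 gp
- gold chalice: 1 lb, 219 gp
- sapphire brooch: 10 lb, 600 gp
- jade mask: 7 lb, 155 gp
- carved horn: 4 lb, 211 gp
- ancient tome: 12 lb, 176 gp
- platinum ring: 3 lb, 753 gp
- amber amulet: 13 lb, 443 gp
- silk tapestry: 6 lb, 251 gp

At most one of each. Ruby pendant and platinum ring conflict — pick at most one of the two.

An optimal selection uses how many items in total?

The maximum value within 40 lb is 2477.
gold chalice + sapphire brooch + carved horn + platinum ring + amber amulet + silk tapestry hits 2477 at 37 lb.
Every optimal selection uses 6 items.

6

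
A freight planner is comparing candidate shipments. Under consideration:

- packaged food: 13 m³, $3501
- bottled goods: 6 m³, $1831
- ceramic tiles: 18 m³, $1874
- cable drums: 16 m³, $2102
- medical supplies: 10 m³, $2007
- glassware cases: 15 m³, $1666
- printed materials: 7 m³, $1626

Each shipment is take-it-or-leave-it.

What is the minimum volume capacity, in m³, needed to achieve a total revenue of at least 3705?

16

Need the lightest bundle worth ≥ 3705.
bottled goods + medical supplies: 3838 revenue at 16 m³.
Any bundle with less than 16 m³ falls short of 3705.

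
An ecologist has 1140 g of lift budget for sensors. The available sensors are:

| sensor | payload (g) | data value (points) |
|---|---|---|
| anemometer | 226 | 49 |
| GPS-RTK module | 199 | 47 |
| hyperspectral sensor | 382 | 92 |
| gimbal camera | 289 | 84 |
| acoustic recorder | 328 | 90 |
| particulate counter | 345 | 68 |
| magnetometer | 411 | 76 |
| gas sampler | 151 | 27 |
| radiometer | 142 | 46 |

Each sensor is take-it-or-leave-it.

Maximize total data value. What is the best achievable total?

A density-first pass picks GPS-RTK module + gimbal camera + acoustic recorder + gas sampler + radiometer — 294 at 1109 g.
Replace GPS-RTK module with anemometer: the trade gains 2 net, giving 296 at 1136 g.

296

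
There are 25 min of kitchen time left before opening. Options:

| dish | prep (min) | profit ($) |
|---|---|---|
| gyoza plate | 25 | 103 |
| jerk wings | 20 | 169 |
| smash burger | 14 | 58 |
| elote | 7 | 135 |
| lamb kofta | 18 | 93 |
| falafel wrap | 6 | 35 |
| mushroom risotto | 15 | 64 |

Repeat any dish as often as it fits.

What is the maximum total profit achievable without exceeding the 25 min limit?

405

The ratio ordering already packs tightly: 3×elote, 21 min, 405.
Every other selection either busts 25 min or fails to beat 405.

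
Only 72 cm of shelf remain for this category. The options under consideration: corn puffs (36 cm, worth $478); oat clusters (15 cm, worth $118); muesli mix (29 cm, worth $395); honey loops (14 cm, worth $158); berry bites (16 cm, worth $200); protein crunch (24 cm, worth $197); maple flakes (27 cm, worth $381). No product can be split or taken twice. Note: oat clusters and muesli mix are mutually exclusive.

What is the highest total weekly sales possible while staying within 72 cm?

Best packing: muesli mix + berry bites + maple flakes — 72 cm, 976 total.
Every other selection either busts 72 cm or breaks a pairing rule or fails to beat 976.

976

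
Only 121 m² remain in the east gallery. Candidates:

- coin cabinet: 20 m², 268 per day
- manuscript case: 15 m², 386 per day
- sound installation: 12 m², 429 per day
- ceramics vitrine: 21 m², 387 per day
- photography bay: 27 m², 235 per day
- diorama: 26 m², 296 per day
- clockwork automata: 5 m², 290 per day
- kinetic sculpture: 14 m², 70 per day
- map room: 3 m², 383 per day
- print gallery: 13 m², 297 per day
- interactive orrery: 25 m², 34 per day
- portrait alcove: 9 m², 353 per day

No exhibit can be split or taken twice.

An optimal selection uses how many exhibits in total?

9

Optimal total is 2891.
manuscript case + sound installation + ceramics vitrine + diorama + clockwork automata + kinetic sculpture + map room + print gallery + portrait alcove hits 2891 at 118 m².
Any selection reaching 2891 contains exactly 9 exhibits.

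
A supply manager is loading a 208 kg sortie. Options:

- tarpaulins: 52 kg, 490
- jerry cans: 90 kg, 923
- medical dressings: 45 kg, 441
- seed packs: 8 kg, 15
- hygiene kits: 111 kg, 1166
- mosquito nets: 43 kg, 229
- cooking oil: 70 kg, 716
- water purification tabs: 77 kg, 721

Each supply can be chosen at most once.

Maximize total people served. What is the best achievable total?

Taking the top-ratio supplies first gives jerry cans + hygiene kits for 2089 (201 kg).
The 90 kg tied up in jerry cans is better spent on tarpaulins + medical dressings — total rises to 2097 (208 kg).
The closest alternative, jerry cans + hygiene kits, reaches only 2089.

2097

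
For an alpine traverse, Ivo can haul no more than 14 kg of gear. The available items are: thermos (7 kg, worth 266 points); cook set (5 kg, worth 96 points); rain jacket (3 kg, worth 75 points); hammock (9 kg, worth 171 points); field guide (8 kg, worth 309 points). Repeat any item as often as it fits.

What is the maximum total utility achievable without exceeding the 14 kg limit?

532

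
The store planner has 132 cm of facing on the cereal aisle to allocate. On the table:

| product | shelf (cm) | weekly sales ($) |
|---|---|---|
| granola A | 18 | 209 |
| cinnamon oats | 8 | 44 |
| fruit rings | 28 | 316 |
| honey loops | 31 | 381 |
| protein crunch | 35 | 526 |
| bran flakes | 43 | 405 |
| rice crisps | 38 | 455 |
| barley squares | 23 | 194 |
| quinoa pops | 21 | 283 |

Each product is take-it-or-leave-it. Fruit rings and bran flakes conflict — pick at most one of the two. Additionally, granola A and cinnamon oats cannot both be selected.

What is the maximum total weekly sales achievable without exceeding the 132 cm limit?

1678

Density check — protein crunch 15.03, quinoa pops 13.48, honey loops 12.29 are the best per cm.
A density-first pass picks honey loops + protein crunch + rice crisps + quinoa pops — 1645 at 125 cm.
The 21 cm tied up in quinoa pops is better spent on fruit rings — total rises to 1678 (132 cm).
Next best is honey loops + protein crunch + rice crisps + quinoa pops at 1645 (125 cm) — short by 33.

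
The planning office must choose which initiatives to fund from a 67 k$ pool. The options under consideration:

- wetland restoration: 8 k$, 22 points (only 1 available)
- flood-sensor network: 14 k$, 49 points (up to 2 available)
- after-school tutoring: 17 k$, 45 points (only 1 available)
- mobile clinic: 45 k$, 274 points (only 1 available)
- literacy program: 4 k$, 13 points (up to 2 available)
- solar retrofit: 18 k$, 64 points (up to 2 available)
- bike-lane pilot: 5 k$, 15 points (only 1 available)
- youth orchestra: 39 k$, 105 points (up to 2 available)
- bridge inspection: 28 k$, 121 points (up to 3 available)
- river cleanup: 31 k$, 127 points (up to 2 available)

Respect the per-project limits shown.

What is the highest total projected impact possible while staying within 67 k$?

351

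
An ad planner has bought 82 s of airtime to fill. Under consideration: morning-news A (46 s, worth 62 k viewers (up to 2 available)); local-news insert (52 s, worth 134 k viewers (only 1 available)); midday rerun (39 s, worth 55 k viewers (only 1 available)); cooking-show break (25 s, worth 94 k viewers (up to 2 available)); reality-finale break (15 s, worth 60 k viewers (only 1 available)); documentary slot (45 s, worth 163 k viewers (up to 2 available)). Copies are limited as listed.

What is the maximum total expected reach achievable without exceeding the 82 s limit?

By expected reach per s: reality-finale break 4.00, cooking-show break 3.76, documentary slot 3.62 lead.
Filling by ratio: 2×cooking-show break + reality-finale break for 248, with 17 s left unused.
Dropping cooking-show break and reality-finale break frees 40 s; slotting in documentary slot (45 s) lifts the total to 257 at 70 s.
The spare 12 s is too small for any remaining spot, and no exchange beats 257.

257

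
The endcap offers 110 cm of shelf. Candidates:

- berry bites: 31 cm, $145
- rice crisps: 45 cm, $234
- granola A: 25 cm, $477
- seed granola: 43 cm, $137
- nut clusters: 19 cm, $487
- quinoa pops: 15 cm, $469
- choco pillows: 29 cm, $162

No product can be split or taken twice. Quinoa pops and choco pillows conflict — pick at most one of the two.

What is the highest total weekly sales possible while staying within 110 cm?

Ranking by ratio (weekly sales/cm): quinoa pops 31.27, nut clusters 25.63, granola A 19.08.
Rice crisps + granola A + nut clusters + quinoa pops uses 104 of the 110 cm and totals 1667.
No other feasible combination exceeds 1667.

1667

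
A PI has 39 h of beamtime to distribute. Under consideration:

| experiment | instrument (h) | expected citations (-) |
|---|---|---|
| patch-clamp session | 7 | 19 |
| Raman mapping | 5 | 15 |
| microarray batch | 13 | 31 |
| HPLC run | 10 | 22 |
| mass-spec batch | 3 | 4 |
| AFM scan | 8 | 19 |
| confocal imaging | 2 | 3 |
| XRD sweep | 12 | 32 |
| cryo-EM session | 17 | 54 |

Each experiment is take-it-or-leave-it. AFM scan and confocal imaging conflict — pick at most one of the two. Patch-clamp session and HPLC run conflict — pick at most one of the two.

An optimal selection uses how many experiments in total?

Best achievable expected citations is 109.
One optimal bundle: patch-clamp session + mass-spec batch + XRD sweep + cryo-EM session (39 h).
Any selection reaching 109 contains exactly 4 experiments.

4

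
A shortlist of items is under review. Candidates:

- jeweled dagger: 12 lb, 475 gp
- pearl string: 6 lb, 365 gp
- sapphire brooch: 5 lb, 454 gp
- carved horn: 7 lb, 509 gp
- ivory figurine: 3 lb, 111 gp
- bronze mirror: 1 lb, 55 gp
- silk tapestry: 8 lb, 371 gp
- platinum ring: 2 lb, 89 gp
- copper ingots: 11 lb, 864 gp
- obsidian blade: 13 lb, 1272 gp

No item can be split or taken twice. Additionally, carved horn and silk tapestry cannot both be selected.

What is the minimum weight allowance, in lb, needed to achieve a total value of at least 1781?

19

Look for the lowest-weight combination reaching 1781.
sapphire brooch + bronze mirror + obsidian blade: 1781 value at 19 lb.
Below 19 lb the best achievable stays under 1781.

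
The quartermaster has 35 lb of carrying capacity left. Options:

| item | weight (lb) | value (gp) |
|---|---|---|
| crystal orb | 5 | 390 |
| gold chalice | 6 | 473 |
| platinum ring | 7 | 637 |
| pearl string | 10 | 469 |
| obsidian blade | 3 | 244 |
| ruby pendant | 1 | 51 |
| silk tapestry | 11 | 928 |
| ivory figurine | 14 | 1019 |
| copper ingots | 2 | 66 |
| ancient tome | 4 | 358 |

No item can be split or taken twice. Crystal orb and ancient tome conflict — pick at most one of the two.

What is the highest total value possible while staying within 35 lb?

2828

Greedy by ratio would take gold chalice + platinum ring + obsidian blade + ruby pendant + silk tapestry + copper ingots + ancient tome: 34 lb used, total 2757.
Using the slack differently, platinum ring + obsidian blade + silk tapestry + ivory figurine comes to 2828 at 35 lb.
Nothing else feasible within 35 lb beats 2828.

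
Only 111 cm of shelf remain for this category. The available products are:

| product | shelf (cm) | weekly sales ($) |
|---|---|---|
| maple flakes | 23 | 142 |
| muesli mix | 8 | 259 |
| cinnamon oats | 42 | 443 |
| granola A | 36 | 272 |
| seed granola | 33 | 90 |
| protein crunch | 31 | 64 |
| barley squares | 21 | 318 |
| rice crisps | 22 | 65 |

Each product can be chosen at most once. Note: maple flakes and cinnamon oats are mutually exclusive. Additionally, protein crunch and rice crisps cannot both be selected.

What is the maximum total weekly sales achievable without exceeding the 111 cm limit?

Density check — muesli mix 32.38, barley squares 15.14, cinnamon oats 10.55, granola A 7.56 are the best per cm.
The ratio ordering already packs tightly: muesli mix + cinnamon oats + granola A + barley squares, 107 cm, 1292.
Runner-up muesli mix + cinnamon oats + seed granola + barley squares tops out at 1110.

1292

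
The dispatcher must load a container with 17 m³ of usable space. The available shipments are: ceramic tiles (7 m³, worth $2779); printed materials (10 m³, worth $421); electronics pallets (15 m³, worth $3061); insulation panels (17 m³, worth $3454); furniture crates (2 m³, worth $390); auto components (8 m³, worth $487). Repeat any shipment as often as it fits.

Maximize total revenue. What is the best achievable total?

5948

The ratio ordering already packs tightly: 2×ceramic tiles + furniture crates, 16 m³, 5948.
That's the maximum — no swap from here does better than 5948.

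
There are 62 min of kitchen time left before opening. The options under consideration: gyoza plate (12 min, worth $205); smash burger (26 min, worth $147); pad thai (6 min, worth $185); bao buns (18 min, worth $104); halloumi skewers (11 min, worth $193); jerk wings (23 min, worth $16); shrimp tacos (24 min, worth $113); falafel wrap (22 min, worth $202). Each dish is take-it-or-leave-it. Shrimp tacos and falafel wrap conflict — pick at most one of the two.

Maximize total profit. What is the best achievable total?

785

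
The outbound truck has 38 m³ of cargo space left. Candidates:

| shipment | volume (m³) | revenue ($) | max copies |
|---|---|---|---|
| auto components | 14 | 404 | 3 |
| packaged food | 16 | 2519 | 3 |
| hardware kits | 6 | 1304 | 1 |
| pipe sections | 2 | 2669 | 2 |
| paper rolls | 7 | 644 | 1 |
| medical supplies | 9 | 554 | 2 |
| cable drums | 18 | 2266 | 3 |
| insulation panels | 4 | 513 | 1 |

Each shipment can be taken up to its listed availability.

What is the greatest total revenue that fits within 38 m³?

10376

Greedy by ratio would take packaged food + hardware kits + 2×pipe sections + paper rolls + insulation panels: 37 m³ used, total 10318.
The 17 m³ tied up in hardware kits and paper rolls and insulation panels is better spent on packaged food — total rises to 10376 (36 m³).
That's the maximum — no swap from here does better than 10376.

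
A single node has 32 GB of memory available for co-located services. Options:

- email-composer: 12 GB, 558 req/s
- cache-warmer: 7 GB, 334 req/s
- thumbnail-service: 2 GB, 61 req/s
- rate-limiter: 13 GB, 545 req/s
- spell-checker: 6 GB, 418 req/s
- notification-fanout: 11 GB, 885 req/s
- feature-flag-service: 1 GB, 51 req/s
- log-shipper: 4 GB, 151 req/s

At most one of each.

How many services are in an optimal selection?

Optimal total is 1973.
For example email-composer + thumbnail-service + spell-checker + notification-fanout + feature-flag-service achieves it, using 32 GB.
Any selection reaching 1973 contains exactly 5 services.

5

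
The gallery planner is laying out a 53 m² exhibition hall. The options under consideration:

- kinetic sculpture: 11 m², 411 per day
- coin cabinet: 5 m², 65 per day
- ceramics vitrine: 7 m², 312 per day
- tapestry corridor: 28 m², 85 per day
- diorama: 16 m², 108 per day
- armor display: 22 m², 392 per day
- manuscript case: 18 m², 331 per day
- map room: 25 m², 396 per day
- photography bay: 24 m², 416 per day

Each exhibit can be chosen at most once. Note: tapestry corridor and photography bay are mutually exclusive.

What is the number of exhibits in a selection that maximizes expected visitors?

Best achievable expected visitors is 1204.
For example kinetic sculpture + coin cabinet + ceramics vitrine + photography bay achieves it, using 47 m².
Any selection reaching 1204 contains exactly 4 exhibits.

4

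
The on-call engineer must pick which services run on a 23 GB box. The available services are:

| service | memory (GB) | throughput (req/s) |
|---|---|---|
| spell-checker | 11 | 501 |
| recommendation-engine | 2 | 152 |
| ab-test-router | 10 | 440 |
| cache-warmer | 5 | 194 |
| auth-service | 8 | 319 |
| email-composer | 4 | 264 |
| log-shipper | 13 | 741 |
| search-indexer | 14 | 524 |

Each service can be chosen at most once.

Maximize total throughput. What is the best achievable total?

Taking the top-ratio services first gives recommendation-engine + email-composer + log-shipper for 1157 (19 GB).
The 4 GB tied up in email-composer is better spent on auth-service — total rises to 1212 (23 GB).

1212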